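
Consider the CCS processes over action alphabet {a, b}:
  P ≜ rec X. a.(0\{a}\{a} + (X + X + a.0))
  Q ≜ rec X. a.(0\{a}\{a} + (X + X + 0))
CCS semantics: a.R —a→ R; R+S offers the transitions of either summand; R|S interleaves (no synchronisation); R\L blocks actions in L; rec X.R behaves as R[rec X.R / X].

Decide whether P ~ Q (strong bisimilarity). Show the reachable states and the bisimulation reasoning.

P's transition system — 3 states:
  s0 = rec X. a.(0\{a}\{a} + (X + X + a.0)) :: ··a··> s1
  s1 = 0\{a}\{a} + ((rec X. a.(0\{a}\{a} + (X + X + a.0))) + (rec X. a.(0\{a}\{a} + (X + X + a.0))) + a.0) :: ··a··> s1, ··a··> s2
  s2 = 0 :: ·
Q's transition system — 2 states:
  t0 = rec X. a.(0\{a}\{a} + (X + X + 0)) :: ··a··> t1
  t1 = 0\{a}\{a} + ((rec X. a.(0\{a}\{a} + (X + X + 0))) + (rec X. a.(0\{a}\{a} + (X + X + 0))) + 0) :: ··a··> t1
Coarsest stable partition (strong bisimilarity classes):
  B0 = {s0}
  B1 = {s1}
  B2 = {s2}
  B3 = {t0, t1}
s0 ∈ B0, t0 ∈ B3 → different blocks

P ≁ Q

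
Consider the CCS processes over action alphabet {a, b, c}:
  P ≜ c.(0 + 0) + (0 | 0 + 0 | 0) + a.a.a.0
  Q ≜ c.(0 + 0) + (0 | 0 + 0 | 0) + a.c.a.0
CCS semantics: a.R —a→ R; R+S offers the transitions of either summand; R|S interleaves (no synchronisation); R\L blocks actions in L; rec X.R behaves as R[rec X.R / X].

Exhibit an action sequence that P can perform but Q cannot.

P's transition system — 5 states:
  m0 = c.(0 + 0) + (0 | 0 + 0 | 0) + a.a.a.0 ⊢ -a-> m1, -c-> m2
  m1 = a.a.0 ⊢ -a-> m3
  m2 = 0 + 0 ⊢ ·
  m3 = a.0 ⊢ -a-> m4
  m4 = 0 ⊢ ·
Q's transition system — 5 states:
  n0 = c.(0 + 0) + (0 | 0 + 0 | 0) + a.c.a.0 ⊢ -a-> n1, -c-> n2
  n1 = c.a.0 ⊢ -c-> n3
  n2 = 0 + 0 ⊢ ·
  n3 = a.0 ⊢ -a-> n4
  n4 = 0 ⊢ ·
Executing aa from P (initial set {m0}):
  after a @ step 1: {m1}
  after a @ step 2: {m3}
  P completes σ.
Executing aa from Q (initial set {n0}):
  after a @ step 1: {n1}
  after a @ step 2: ∅  — Q cannot continue

aa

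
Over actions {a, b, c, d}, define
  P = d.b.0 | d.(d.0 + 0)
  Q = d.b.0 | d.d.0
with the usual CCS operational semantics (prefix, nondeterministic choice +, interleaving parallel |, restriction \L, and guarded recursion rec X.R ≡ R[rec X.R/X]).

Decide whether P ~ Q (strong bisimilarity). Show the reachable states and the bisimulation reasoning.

bisimilar

LTS(P): 9 reachable states
  s0 = d.b.0 | d.(d.0 + 0) ⊢ --d--▸ s1, --d--▸ s2
  s1 = b.0 | d.(d.0 + 0) ⊢ --b--▸ s3, --d--▸ s4
  s2 = d.b.0 | (d.0 + 0) ⊢ --d--▸ s4, --d--▸ s5
  s3 = 0 | d.(d.0 + 0) ⊢ --d--▸ s6
  s4 = b.0 | (d.0 + 0) ⊢ --b--▸ s6, --d--▸ s7
  s5 = d.b.0 | 0 ⊢ --d--▸ s7
  s6 = 0 | (d.0 + 0) ⊢ --d--▸ s8
  s7 = b.0 | 0 ⊢ --b--▸ s8
  s8 = 0 | 0 ⊢ (no moves)
LTS(Q): 9 reachable states
  t0 = d.b.0 | d.d.0 ⊢ --d--▸ t1, --d--▸ t2
  t1 = b.0 | d.d.0 ⊢ --b--▸ t3, --d--▸ t4
  t2 = d.b.0 | d.0 ⊢ --d--▸ t4, --d--▸ t5
  t3 = 0 | d.d.0 ⊢ --d--▸ t6
  t4 = b.0 | d.0 ⊢ --b--▸ t6, --d--▸ t7
  t5 = d.b.0 | 0 ⊢ --d--▸ t7
  t6 = 0 | d.0 ⊢ --d--▸ t8
  t7 = b.0 | 0 ⊢ --b--▸ t8
  t8 = 0 | 0 ⊢ (no moves)
Coarsest stable partition (strong bisimilarity classes):
  B0 = {s0, t0}
  B1 = {s1, t1}
  B2 = {s3, t3}
  B3 = {s6, t6}
  B4 = {s8, t8}
  B5 = {s4, t4}
  B6 = {s7, t7}
  B7 = {s2, t2}
  B8 = {s5, t5}
s0 ∈ B0, t0 ∈ B0 → same block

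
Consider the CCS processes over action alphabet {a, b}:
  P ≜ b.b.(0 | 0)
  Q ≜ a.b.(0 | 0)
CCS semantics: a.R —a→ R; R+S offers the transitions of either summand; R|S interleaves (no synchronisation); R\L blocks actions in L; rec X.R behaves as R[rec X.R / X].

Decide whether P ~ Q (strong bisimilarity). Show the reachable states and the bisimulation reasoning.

P's transition system — 3 states:
  p0 = b.b.(0 | 0) has moves -b-> p1
  p1 = b.(0 | 0) has moves -b-> p2
  p2 = 0 | 0 has moves stopped
Q's transition system — 3 states:
  q0 = a.b.(0 | 0) has moves -a-> q1
  q1 = b.(0 | 0) has moves -b-> q2
  q2 = 0 | 0 has moves stopped
Partition-refinement fixed point:
  B0 = {p0}
  B1 = {p1, q1}
  B2 = {p2, q2}
  B3 = {q0}
p0 ∈ B0, q0 ∈ B3 → different blocks

NO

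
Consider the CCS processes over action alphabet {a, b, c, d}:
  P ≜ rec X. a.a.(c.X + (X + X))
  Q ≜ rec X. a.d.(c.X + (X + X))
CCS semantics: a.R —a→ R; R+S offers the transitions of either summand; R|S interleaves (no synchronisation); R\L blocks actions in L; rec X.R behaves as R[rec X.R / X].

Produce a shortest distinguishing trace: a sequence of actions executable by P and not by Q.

Reachable graph of P (3 states):
  s0 = rec X. a.a.(c.X + (X + X)) | -a-> s1
  s1 = a.(c.(rec X. a.a.(c.X + (X + X))) + ((rec X. a.a.(c.X + (X + X))) + (rec X. a.a.(c.X + (X + X))))) | -a-> s2
  s2 = c.(rec X. a.a.(c.X + (X + X))) + ((rec X. a.a.(c.X + (X + X))) + (rec X. a.a.(c.X + (X + X)))) | -a-> s1, -c-> s0
Reachable graph of Q (3 states):
  t0 = rec X. a.d.(c.X + (X + X)) | -a-> t1
  t1 = d.(c.(rec X. a.d.(c.X + (X + X))) + ((rec X. a.d.(c.X + (X + X))) + (rec X. a.d.(c.X + (X + X))))) | -d-> t2
  t2 = c.(rec X. a.d.(c.X + (X + X))) + ((rec X. a.d.(c.X + (X + X))) + (rec X. a.d.(c.X + (X + X)))) | -a-> t1, -c-> t0
Trace ⟨aa⟩ through P, begin at {s0}:
  step 1 (a): {s1}
  step 2 (a): {s2}
  ✓ P
Trace ⟨aa⟩ through Q, begin at {t0}:
  step 1 (a): {t1}
  step 2 (a): no successor for Q

aa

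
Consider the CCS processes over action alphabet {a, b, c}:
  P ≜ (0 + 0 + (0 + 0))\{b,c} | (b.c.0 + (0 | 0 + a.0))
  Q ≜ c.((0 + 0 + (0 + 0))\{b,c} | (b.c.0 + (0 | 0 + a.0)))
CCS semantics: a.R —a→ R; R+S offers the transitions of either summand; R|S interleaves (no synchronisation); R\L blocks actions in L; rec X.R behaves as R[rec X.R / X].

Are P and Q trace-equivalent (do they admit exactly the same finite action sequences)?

LTS(P): 3 reachable states
  u0 = (0 + 0 + (0 + 0))\{b,c} | (b.c.0 + (0 | 0 + a.0)) :: ··a··> u1, ··b··> u2
  u1 = (0 + 0 + (0 + 0))\{b,c} | 0 :: stopped
  u2 = (0 + 0 + (0 + 0))\{b,c} | c.0 :: ··c··> u1
LTS(Q): 4 reachable states
  v0 = c.((0 + 0 + (0 + 0))\{b,c} | (b.c.0 + (0 | 0 + a.0))) :: ··c··> v1
  v1 = (0 + 0 + (0 + 0))\{b,c} | (b.c.0 + (0 | 0 + a.0)) :: ··a··> v2, ··b··> v3
  v2 = (0 + 0 + (0 + 0))\{b,c} | 0 :: stopped
  v3 = (0 + 0 + (0 + 0))\{b,c} | c.0 :: ··c··> v2
Run σ = ⟨a⟩ on P: start {u0}
  [1] a ⇒ {u1}
  P completes σ.
Run σ = ⟨a⟩ on Q: start {v0}
  [1] a ⇒ no successor for Q

traces(P) ≠ traces(Q) — witness ⟨a⟩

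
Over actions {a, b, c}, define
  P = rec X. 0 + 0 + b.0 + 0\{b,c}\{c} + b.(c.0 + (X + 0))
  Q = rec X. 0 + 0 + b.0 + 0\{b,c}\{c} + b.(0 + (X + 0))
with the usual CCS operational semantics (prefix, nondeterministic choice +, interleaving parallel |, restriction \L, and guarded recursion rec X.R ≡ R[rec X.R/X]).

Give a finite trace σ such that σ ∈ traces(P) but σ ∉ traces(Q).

bc

Reachable graph of P (3 states):
  s0 = rec X. 0 + 0 + b.0 + 0\{b,c}\{c} + b.(c.0 + (X + 0)) → —b→ s1, —b→ s2
  s1 = 0 → (no moves)
  s2 = c.0 + ((rec X. 0 + 0 + b.0 + 0\{b,c}\{c} + b.(c.0 + (X + 0))) + 0) → —b→ s1, —b→ s2, —c→ s1
Reachable graph of Q (3 states):
  t0 = rec X. 0 + 0 + b.0 + 0\{b,c}\{c} + b.(0 + (X + 0)) → —b→ t1, —b→ t2
  t1 = 0 → (no moves)
  t2 = 0 + ((rec X. 0 + 0 + b.0 + 0\{b,c}\{c} + b.(0 + (X + 0))) + 0) → —b→ t1, —b→ t2
Trace ⟨bc⟩ through P, begin at {s0}:
  after b @ step 1: {s1, s2}
  after c @ step 2: {s1}
  P completes σ.
Trace ⟨bc⟩ through Q, begin at {t0}:
  after b @ step 1: {t1, t2}
  after c @ step 2: ∅  — Q cannot continue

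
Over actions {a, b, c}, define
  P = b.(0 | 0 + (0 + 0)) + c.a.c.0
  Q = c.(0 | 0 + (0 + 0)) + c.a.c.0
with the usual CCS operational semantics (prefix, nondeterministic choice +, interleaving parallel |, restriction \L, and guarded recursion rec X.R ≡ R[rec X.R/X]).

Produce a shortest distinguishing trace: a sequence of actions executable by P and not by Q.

b

P's transition system — 5 states:
  s0 = b.(0 | 0 + (0 + 0)) + c.a.c.0 has moves -b-> s1, -c-> s2
  s1 = 0 | 0 + (0 + 0) has moves stopped
  s2 = a.c.0 has moves -a-> s3
  s3 = c.0 has moves -c-> s4
  s4 = 0 has moves stopped
Q's transition system — 5 states:
  t0 = c.(0 | 0 + (0 + 0)) + c.a.c.0 has moves -c-> t1, -c-> t2
  t1 = 0 | 0 + (0 + 0) has moves stopped
  t2 = a.c.0 has moves -a-> t3
  t3 = c.0 has moves -c-> t4
  t4 = 0 has moves stopped
Executing b from P (initial set {s0}):
  [1] b ⇒ {s1}
  — P admits the full trace.
Executing b from Q (initial set {t0}):
  [1] b ⇒ ∅ (Q stuck)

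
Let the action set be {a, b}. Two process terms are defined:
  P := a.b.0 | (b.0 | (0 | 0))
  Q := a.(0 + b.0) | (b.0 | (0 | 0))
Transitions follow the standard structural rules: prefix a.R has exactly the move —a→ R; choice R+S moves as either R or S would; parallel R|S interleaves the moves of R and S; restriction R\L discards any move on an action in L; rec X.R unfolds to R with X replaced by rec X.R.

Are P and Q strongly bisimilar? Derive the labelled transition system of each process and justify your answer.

LTS(P): 6 reachable states
  p0 = a.b.0 | (b.0 | (0 | 0)) ⊢ =a=> p1, =b=> p2
  p1 = b.0 | (b.0 | (0 | 0)) ⊢ =b=> p3, =b=> p4
  p2 = a.b.0 | (0 | (0 | 0)) ⊢ =a=> p4
  p3 = 0 | (b.0 | (0 | 0)) ⊢ =b=> p5
  p4 = b.0 | (0 | (0 | 0)) ⊢ =b=> p5
  p5 = 0 | (0 | (0 | 0)) ⊢ deadlocked
LTS(Q): 6 reachable states
  q0 = a.(0 + b.0) | (b.0 | (0 | 0)) ⊢ =a=> q1, =b=> q2
  q1 = (0 + b.0) | (b.0 | (0 | 0)) ⊢ =b=> q3, =b=> q4
  q2 = a.(0 + b.0) | (0 | (0 | 0)) ⊢ =a=> q3
  q3 = (0 + b.0) | (0 | (0 | 0)) ⊢ =b=> q5
  q4 = 0 | (b.0 | (0 | 0)) ⊢ =b=> q5
  q5 = 0 | (0 | (0 | 0)) ⊢ deadlocked
Coarsest stable partition (strong bisimilarity classes):
  B0 = {p0, q0}
  B1 = {p2, q2}
  B2 = {p3, p4, q3, q4}
  B3 = {p5, q5}
  B4 = {p1, q1}
p0 ∈ B0, q0 ∈ B0 → same block

YES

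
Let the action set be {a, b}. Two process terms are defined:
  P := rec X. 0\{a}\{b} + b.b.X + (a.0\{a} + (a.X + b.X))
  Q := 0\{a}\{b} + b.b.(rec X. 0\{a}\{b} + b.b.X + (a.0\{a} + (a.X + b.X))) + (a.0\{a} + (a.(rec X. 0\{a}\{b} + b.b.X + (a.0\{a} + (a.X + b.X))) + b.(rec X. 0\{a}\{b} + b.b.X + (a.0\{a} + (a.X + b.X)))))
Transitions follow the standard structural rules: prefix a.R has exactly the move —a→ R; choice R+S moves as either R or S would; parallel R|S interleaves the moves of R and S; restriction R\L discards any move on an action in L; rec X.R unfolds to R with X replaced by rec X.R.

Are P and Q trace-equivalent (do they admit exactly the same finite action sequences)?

P's transition system — 3 states:
  u0 = rec X. 0\{a}\{b} + b.b.X + (a.0\{a} + (a.X + b.X)) | ··a··> u0, ··a··> u1, ··b··> u0, ··b··> u2
  u1 = 0\{a} | ·
  u2 = b.(rec X. 0\{a}\{b} + b.b.X + (a.0\{a} + (a.X + b.X))) | ··b··> u0
Q's transition system — 4 states:
  v0 = 0\{a}\{b} + b.b.(rec X. 0\{a}\{b} + b.b.X + (a.0\{a} + (a.X + b.X))) + (a.0\{a} + (a.(rec X. 0\{a}\{b} + b.b.X + (a.0\{a} + (a.X + b.X))) + b.(rec X. 0\{a}\{b} + b.b.X + (a.0\{a} + (a.X + b.X))))) | ··a··> v1, ··a··> v2, ··b··> v2, ··b··> v3
  v1 = 0\{a} | ·
  v2 = rec X. 0\{a}\{b} + b.b.X + (a.0\{a} + (a.X + b.X)) | ··a··> v1, ··a··> v2, ··b··> v2, ··b··> v3
  v3 = b.(rec X. 0\{a}\{b} + b.b.X + (a.0\{a} + (a.X + b.X))) | ··b··> v2
Bisimilarity quotient blocks:
  B0 = {u0, v0, v2}
  B1 = {u1, v1}
  B2 = {u2, v3}
u0 ∈ B0, v0 ∈ B0 → same block
Bisimilar ⇒ trace-equivalent.

trace-equivalent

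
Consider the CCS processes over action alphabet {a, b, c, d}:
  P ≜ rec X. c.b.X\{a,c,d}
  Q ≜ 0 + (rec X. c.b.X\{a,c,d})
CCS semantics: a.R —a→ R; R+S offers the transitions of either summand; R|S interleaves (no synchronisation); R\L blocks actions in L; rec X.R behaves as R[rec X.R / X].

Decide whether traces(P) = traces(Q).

YES

Reachable graph of P (3 states):
  u0 = rec X. c.b.X\{a,c,d} :: ··c··> u1
  u1 = b.(rec X. c.b.X\{a,c,d})\{a,c,d} :: ··b··> u2
  u2 = (rec X. c.b.X\{a,c,d})\{a,c,d} :: ∅
Reachable graph of Q (3 states):
  v0 = 0 + (rec X. c.b.X\{a,c,d}) :: ··c··> v1
  v1 = b.(rec X. c.b.X\{a,c,d})\{a,c,d} :: ··b··> v2
  v2 = (rec X. c.b.X\{a,c,d})\{a,c,d} :: ∅
Partition-refinement fixed point:
  B0 = {u0, v0}
  B1 = {u1, v1}
  B2 = {u2, v2}
u0 ∈ B0, v0 ∈ B0 → same block
Bisimilar ⇒ trace-equivalent.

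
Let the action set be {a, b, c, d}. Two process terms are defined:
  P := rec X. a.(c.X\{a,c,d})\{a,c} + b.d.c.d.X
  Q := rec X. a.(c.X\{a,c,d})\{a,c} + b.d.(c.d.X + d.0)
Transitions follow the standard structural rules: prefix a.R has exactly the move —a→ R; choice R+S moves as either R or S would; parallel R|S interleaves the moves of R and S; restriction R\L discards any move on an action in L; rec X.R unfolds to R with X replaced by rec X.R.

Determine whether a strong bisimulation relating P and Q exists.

not bisimilar

P's transition system — 5 states:
  s0 = rec X. a.(c.X\{a,c,d})\{a,c} + b.d.c.d.X :: =a=> s1, =b=> s2
  s1 = (c.(rec X. a.(c.X\{a,c,d})\{a,c} + b.d.c.d.X)\{a,c,d})\{a,c} :: ∅
  s2 = d.c.d.(rec X. a.(c.X\{a,c,d})\{a,c} + b.d.c.d.X) :: =d=> s3
  s3 = c.d.(rec X. a.(c.X\{a,c,d})\{a,c} + b.d.c.d.X) :: =c=> s4
  s4 = d.(rec X. a.(c.X\{a,c,d})\{a,c} + b.d.c.d.X) :: =d=> s0
Q's transition system — 6 states:
  t0 = rec X. a.(c.X\{a,c,d})\{a,c} + b.d.(c.d.X + d.0) :: =a=> t1, =b=> t2
  t1 = (c.(rec X. a.(c.X\{a,c,d})\{a,c} + b.d.(c.d.X + d.0))\{a,c,d})\{a,c} :: ∅
  t2 = d.(c.d.(rec X. a.(c.X\{a,c,d})\{a,c} + b.d.(c.d.X + d.0)) + d.0) :: =d=> t3
  t3 = c.d.(rec X. a.(c.X\{a,c,d})\{a,c} + b.d.(c.d.X + d.0)) + d.0 :: =c=> t4, =d=> t5
  t4 = d.(rec X. a.(c.X\{a,c,d})\{a,c} + b.d.(c.d.X + d.0)) :: =d=> t0
  t5 = 0 :: ∅
Bisimilarity quotient blocks:
  B0 = {s0}
  B1 = {s2}
  B2 = {s3}
  B3 = {s4}
  B4 = {s1, t1, t5}
  B5 = {t0}
  B6 = {t2}
  B7 = {t3}
  B8 = {t4}
s0 ∈ B0, t0 ∈ B5 → different blocks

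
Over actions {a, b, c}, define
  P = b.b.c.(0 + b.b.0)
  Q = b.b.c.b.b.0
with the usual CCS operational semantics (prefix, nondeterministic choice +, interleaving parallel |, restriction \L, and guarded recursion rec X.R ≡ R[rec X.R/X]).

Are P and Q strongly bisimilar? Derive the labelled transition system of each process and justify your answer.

Reachable graph of P (6 states):
  u0 = b.b.c.(0 + b.b.0) ⊢ —b→ u1
  u1 = b.c.(0 + b.b.0) ⊢ —b→ u2
  u2 = c.(0 + b.b.0) ⊢ —c→ u3
  u3 = 0 + b.b.0 ⊢ —b→ u4
  u4 = b.0 ⊢ —b→ u5
  u5 = 0 ⊢ ∅
Reachable graph of Q (6 states):
  v0 = b.b.c.b.b.0 ⊢ —b→ v1
  v1 = b.c.b.b.0 ⊢ —b→ v2
  v2 = c.b.b.0 ⊢ —c→ v3
  v3 = b.b.0 ⊢ —b→ v4
  v4 = b.0 ⊢ —b→ v5
  v5 = 0 ⊢ ∅
Coarsest stable partition (strong bisimilarity classes):
  B0 = {u0, v0}
  B1 = {u1, v1}
  B2 = {u2, v2}
  B3 = {u3, v3}
  B4 = {u4, v4}
  B5 = {u5, v5}
u0 ∈ B0, v0 ∈ B0 → same block

bisimilar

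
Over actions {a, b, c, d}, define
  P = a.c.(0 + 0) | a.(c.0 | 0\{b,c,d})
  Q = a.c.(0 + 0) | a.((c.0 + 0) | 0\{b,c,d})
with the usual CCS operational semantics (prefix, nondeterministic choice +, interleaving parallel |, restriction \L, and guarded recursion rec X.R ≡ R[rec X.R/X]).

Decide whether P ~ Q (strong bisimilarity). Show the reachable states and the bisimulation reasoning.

LTS(P): 9 reachable states
  m0 = a.c.(0 + 0) | a.(c.0 | 0\{b,c,d}) :: =a=> m1, =a=> m2
  m1 = a.c.(0 + 0) | (c.0 | 0\{b,c,d}) :: =a=> m3, =c=> m4
  m2 = c.(0 + 0) | a.(c.0 | 0\{b,c,d}) :: =a=> m3, =c=> m5
  m3 = c.(0 + 0) | (c.0 | 0\{b,c,d}) :: =c=> m6, =c=> m7
  m4 = a.c.(0 + 0) | (0 | 0\{b,c,d}) :: =a=> m7
  m5 = (0 + 0) | a.(c.0 | 0\{b,c,d}) :: =a=> m6
  m6 = (0 + 0) | (c.0 | 0\{b,c,d}) :: =c=> m8
  m7 = c.(0 + 0) | (0 | 0\{b,c,d}) :: =c=> m8
  m8 = (0 + 0) | (0 | 0\{b,c,d}) :: ∅
LTS(Q): 9 reachable states
  n0 = a.c.(0 + 0) | a.((c.0 + 0) | 0\{b,c,d}) :: =a=> n1, =a=> n2
  n1 = a.c.(0 + 0) | ((c.0 + 0) | 0\{b,c,d}) :: =a=> n3, =c=> n4
  n2 = c.(0 + 0) | a.((c.0 + 0) | 0\{b,c,d}) :: =a=> n3, =c=> n5
  n3 = c.(0 + 0) | ((c.0 + 0) | 0\{b,c,d}) :: =c=> n6, =c=> n7
  n4 = a.c.(0 + 0) | (0 | 0\{b,c,d}) :: =a=> n7
  n5 = (0 + 0) | a.((c.0 + 0) | 0\{b,c,d}) :: =a=> n6
  n6 = (0 + 0) | ((c.0 + 0) | 0\{b,c,d}) :: =c=> n8
  n7 = c.(0 + 0) | (0 | 0\{b,c,d}) :: =c=> n8
  n8 = (0 + 0) | (0 | 0\{b,c,d}) :: ∅
Partition-refinement fixed point:
  B0 = {m0, n0}
  B1 = {m1, m2, n1, n2}
  B2 = {m4, m5, n4, n5}
  B3 = {m6, m7, n6, n7}
  B4 = {m8, n8}
  B5 = {m3, n3}
m0 ∈ B0, n0 ∈ B0 → same block

bisimilar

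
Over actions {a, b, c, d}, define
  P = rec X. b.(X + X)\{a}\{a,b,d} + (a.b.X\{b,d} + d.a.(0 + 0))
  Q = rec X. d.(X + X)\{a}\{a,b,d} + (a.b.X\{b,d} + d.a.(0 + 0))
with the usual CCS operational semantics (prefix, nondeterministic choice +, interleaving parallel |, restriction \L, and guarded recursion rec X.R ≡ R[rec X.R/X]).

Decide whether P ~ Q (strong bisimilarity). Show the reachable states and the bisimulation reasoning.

LTS(P): 7 reachable states
  s0 = rec X. b.(X + X)\{a}\{a,b,d} + (a.b.X\{b,d} + d.a.(0 + 0)) :: ··a··> s1, ··b··> s2, ··d··> s3
  s1 = b.(rec X. b.(X + X)\{a}\{a,b,d} + (a.b.X\{b,d} + d.a.(0 + 0)))\{b,d} :: ··b··> s4
  s2 = ((rec X. b.(X + X)\{a}\{a,b,d} + (a.b.X\{b,d} + d.a.(0 + 0))) + (rec X. b.(X + X)\{a}\{a,b,d} + (a.b.X\{b,d} + d.a.(0 + 0))))\{a}\{a,b,d} :: ∅
  s3 = a.(0 + 0) :: ··a··> s5
  s4 = (rec X. b.(X + X)\{a}\{a,b,d} + (a.b.X\{b,d} + d.a.(0 + 0)))\{b,d} :: ··a··> s6
  s5 = 0 + 0 :: ∅
  s6 = (b.(rec X. b.(X + X)\{a}\{a,b,d} + (a.b.X\{b,d} + d.a.(0 + 0)))\{b,d})\{b,d} :: ∅
LTS(Q): 7 reachable states
  t0 = rec X. d.(X + X)\{a}\{a,b,d} + (a.b.X\{b,d} + d.a.(0 + 0)) :: ··a··> t1, ··d··> t2, ··d··> t3
  t1 = b.(rec X. d.(X + X)\{a}\{a,b,d} + (a.b.X\{b,d} + d.a.(0 + 0)))\{b,d} :: ··b··> t4
  t2 = ((rec X. d.(X + X)\{a}\{a,b,d} + (a.b.X\{b,d} + d.a.(0 + 0))) + (rec X. d.(X + X)\{a}\{a,b,d} + (a.b.X\{b,d} + d.a.(0 + 0))))\{a}\{a,b,d} :: ∅
  t3 = a.(0 + 0) :: ··a··> t5
  t4 = (rec X. d.(X + X)\{a}\{a,b,d} + (a.b.X\{b,d} + d.a.(0 + 0)))\{b,d} :: ··a··> t6
  t5 = 0 + 0 :: ∅
  t6 = (b.(rec X. d.(X + X)\{a}\{a,b,d} + (a.b.X\{b,d} + d.a.(0 + 0)))\{b,d})\{b,d} :: ∅
Bisimilarity quotient blocks:
  B0 = {s0}
  B1 = {s1, t1}
  B2 = {s3, s4, t3, t4}
  B3 = {s2, s5, s6, t2, t5, t6}
  B4 = {t0}
s0 ∈ B0, t0 ∈ B4 → different blocks

NO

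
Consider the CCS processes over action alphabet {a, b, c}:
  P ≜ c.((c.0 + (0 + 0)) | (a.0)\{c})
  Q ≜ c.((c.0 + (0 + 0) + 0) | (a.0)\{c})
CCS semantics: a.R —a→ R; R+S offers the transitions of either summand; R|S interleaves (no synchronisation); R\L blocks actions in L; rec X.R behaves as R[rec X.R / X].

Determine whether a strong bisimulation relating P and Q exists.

bisimilar

Reachable graph of P (5 states):
  p0 = c.((c.0 + (0 + 0)) | (a.0)\{c}) | —c→ p1
  p1 = (c.0 + (0 + 0)) | (a.0)\{c} | —a→ p2, —c→ p3
  p2 = (c.0 + (0 + 0)) | 0\{c} | —c→ p4
  p3 = 0 | (a.0)\{c} | —a→ p4
  p4 = 0 | 0\{c} | ∅
Reachable graph of Q (5 states):
  q0 = c.((c.0 + (0 + 0) + 0) | (a.0)\{c}) | —c→ q1
  q1 = (c.0 + (0 + 0) + 0) | (a.0)\{c} | —a→ q2, —c→ q3
  q2 = (c.0 + (0 + 0) + 0) | 0\{c} | —c→ q4
  q3 = 0 | (a.0)\{c} | —a→ q4
  q4 = 0 | 0\{c} | ∅
Bisimilarity quotient blocks:
  B0 = {p0, q0}
  B1 = {p1, q1}
  B2 = {p3, q3}
  B3 = {p4, q4}
  B4 = {p2, q2}
p0 ∈ B0, q0 ∈ B0 → same block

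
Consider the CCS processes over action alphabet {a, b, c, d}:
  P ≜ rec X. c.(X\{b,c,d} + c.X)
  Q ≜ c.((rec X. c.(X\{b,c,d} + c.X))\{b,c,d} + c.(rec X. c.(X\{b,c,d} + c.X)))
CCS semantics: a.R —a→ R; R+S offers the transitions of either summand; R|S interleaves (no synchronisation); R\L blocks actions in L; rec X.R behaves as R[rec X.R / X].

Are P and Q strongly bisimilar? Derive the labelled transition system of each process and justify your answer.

P's transition system — 2 states:
  m0 = rec X. c.(X\{b,c,d} + c.X) | —c→ m1
  m1 = (rec X. c.(X\{b,c,d} + c.X))\{b,c,d} + c.(rec X. c.(X\{b,c,d} + c.X)) | —c→ m0
Q's transition system — 3 states:
  n0 = c.((rec X. c.(X\{b,c,d} + c.X))\{b,c,d} + c.(rec X. c.(X\{b,c,d} + c.X))) | —c→ n1
  n1 = (rec X. c.(X\{b,c,d} + c.X))\{b,c,d} + c.(rec X. c.(X\{b,c,d} + c.X)) | —c→ n2
  n2 = rec X. c.(X\{b,c,d} + c.X) | —c→ n1
Bisimilarity quotient blocks:
  B0 = {m0, m1, n0, n1, n2}
m0 ∈ B0, n0 ∈ B0 → same block

P ~ Q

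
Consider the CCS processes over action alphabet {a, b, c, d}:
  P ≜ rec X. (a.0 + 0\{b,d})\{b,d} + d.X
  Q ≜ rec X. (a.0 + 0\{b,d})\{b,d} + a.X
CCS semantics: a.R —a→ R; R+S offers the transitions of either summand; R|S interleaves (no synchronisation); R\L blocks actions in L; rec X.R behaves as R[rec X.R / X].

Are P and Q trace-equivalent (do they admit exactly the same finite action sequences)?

P's transition system — 2 states:
  u0 = rec X. (a.0 + 0\{b,d})\{b,d} + d.X → =a=> u1, =d=> u0
  u1 = 0\{b,d} → ·
Q's transition system — 2 states:
  v0 = rec X. (a.0 + 0\{b,d})\{b,d} + a.X → =a=> v0, =a=> v1
  v1 = 0\{b,d} → ·
Trace ⟨d⟩ through P, begin at {u0}:
  after d @ step 1: {u0}
  — P admits the full trace.
Trace ⟨d⟩ through Q, begin at {v0}:
  after d @ step 1: ∅  — Q cannot continue

traces(P) ≠ traces(Q) — witness ⟨d⟩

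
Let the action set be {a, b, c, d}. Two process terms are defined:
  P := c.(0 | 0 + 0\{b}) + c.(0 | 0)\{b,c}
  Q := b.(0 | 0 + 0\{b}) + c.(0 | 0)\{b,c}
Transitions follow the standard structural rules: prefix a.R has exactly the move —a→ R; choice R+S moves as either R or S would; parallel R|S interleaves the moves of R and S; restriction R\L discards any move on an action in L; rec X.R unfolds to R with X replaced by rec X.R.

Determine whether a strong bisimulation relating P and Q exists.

not bisimilar

Reachable graph of P (3 states):
  m0 = c.(0 | 0 + 0\{b}) + c.(0 | 0)\{b,c} → --c--▸ m1, --c--▸ m2
  m1 = (0 | 0)\{b,c} → ·
  m2 = 0 | 0 + 0\{b} → ·
Reachable graph of Q (3 states):
  n0 = b.(0 | 0 + 0\{b}) + c.(0 | 0)\{b,c} → --b--▸ n1, --c--▸ n2
  n1 = 0 | 0 + 0\{b} → ·
  n2 = (0 | 0)\{b,c} → ·
Coarsest stable partition (strong bisimilarity classes):
  B0 = {m0}
  B1 = {m1, m2, n1, n2}
  B2 = {n0}
m0 ∈ B0, n0 ∈ B2 → different blocks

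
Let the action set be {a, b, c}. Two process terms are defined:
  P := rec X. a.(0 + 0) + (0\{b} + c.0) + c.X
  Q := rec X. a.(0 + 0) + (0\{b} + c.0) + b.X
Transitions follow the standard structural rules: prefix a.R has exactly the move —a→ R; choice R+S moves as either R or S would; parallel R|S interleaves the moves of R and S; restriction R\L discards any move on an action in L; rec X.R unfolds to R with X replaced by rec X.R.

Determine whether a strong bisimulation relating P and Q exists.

not bisimilar

LTS(P): 3 reachable states
  s0 = rec X. a.(0 + 0) + (0\{b} + c.0) + c.X → —a→ s1, —c→ s0, —c→ s2
  s1 = 0 + 0 → (no moves)
  s2 = 0 → (no moves)
LTS(Q): 3 reachable states
  t0 = rec X. a.(0 + 0) + (0\{b} + c.0) + b.X → —a→ t1, —b→ t0, —c→ t2
  t1 = 0 + 0 → (no moves)
  t2 = 0 → (no moves)
Partition-refinement fixed point:
  B0 = {s0}
  B1 = {s1, s2, t1, t2}
  B2 = {t0}
s0 ∈ B0, t0 ∈ B2 → different blocks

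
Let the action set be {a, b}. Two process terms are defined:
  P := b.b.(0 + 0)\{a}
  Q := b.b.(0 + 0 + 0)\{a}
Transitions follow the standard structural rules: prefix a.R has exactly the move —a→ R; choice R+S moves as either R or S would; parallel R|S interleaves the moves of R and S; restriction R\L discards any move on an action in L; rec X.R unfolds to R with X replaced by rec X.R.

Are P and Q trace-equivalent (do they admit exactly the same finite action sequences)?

LTS(P): 3 reachable states
  p0 = b.b.(0 + 0)\{a} ⊢ ··b··> p1
  p1 = b.(0 + 0)\{a} ⊢ ··b··> p2
  p2 = (0 + 0)\{a} ⊢ deadlocked
LTS(Q): 3 reachable states
  q0 = b.b.(0 + 0 + 0)\{a} ⊢ ··b··> q1
  q1 = b.(0 + 0 + 0)\{a} ⊢ ··b··> q2
  q2 = (0 + 0 + 0)\{a} ⊢ deadlocked
Coarsest stable partition (strong bisimilarity classes):
  B0 = {p0, q0}
  B1 = {p1, q1}
  B2 = {p2, q2}
p0 ∈ B0, q0 ∈ B0 → same block
Bisimilar ⇒ trace-equivalent.

traces(P) = traces(Q)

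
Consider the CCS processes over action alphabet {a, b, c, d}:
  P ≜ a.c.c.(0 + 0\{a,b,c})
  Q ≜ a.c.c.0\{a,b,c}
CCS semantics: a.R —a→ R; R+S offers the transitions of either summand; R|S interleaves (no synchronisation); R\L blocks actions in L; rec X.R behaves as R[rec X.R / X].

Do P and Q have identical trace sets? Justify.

traces(P) = traces(Q)

Reachable graph of P (4 states):
  p0 = a.c.c.(0 + 0\{a,b,c}) has moves ··a··> p1
  p1 = c.c.(0 + 0\{a,b,c}) has moves ··c··> p2
  p2 = c.(0 + 0\{a,b,c}) has moves ··c··> p3
  p3 = 0 + 0\{a,b,c} has moves stopped
Reachable graph of Q (4 states):
  q0 = a.c.c.0\{a,b,c} has moves ··a··> q1
  q1 = c.c.0\{a,b,c} has moves ··c··> q2
  q2 = c.0\{a,b,c} has moves ··c··> q3
  q3 = 0\{a,b,c} has moves stopped
Bisimilarity quotient blocks:
  B0 = {p0, q0}
  B1 = {p1, q1}
  B2 = {p2, q2}
  B3 = {p3, q3}
p0 ∈ B0, q0 ∈ B0 → same block
Bisimilar ⇒ trace-equivalent.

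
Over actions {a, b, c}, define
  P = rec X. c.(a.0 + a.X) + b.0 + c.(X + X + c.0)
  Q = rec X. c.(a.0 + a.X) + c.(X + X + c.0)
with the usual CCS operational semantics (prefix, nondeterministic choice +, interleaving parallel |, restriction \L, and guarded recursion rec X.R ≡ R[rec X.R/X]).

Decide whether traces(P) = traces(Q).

traces(P) ≠ traces(Q) — witness ⟨b⟩

P's transition system — 4 states:
  s0 = rec X. c.(a.0 + a.X) + b.0 + c.(X + X + c.0) has moves --b--▸ s1, --c--▸ s2, --c--▸ s3
  s1 = 0 has moves ∅
  s2 = (rec X. c.(a.0 + a.X) + b.0 + c.(X + X + c.0)) + (rec X. c.(a.0 + a.X) + b.0 + c.(X + X + c.0)) + c.0 has moves --b--▸ s1, --c--▸ s1, --c--▸ s2, --c--▸ s3
  s3 = a.0 + a.(rec X. c.(a.0 + a.X) + b.0 + c.(X + X + c.0)) has moves --a--▸ s0, --a--▸ s1
Q's transition system — 4 states:
  t0 = rec X. c.(a.0 + a.X) + c.(X + X + c.0) has moves --c--▸ t1, --c--▸ t2
  t1 = (rec X. c.(a.0 + a.X) + c.(X + X + c.0)) + (rec X. c.(a.0 + a.X) + c.(X + X + c.0)) + c.0 has moves --c--▸ t1, --c--▸ t2, --c--▸ t3
  t2 = a.0 + a.(rec X. c.(a.0 + a.X) + c.(X + X + c.0)) has moves --a--▸ t0, --a--▸ t3
  t3 = 0 has moves ∅
Trace ⟨b⟩ through P, begin at {s0}:
  step 1 (b): {s1}
  ✓ P
Trace ⟨b⟩ through Q, begin at {t0}:
  step 1 (b): ∅ (Q stuck)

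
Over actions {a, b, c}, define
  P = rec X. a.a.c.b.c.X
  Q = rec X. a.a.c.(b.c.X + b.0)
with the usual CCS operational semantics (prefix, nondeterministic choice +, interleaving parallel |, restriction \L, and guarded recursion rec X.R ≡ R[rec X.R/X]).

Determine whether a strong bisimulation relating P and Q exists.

not bisimilar

P's transition system — 5 states:
  p0 = rec X. a.a.c.b.c.X ⊢ ··a··> p1
  p1 = a.c.b.c.(rec X. a.a.c.b.c.X) ⊢ ··a··> p2
  p2 = c.b.c.(rec X. a.a.c.b.c.X) ⊢ ··c··> p3
  p3 = b.c.(rec X. a.a.c.b.c.X) ⊢ ··b··> p4
  p4 = c.(rec X. a.a.c.b.c.X) ⊢ ··c··> p0
Q's transition system — 6 states:
  q0 = rec X. a.a.c.(b.c.X + b.0) ⊢ ··a··> q1
  q1 = a.c.(b.c.(rec X. a.a.c.(b.c.X + b.0)) + b.0) ⊢ ··a··> q2
  q2 = c.(b.c.(rec X. a.a.c.(b.c.X + b.0)) + b.0) ⊢ ··c··> q3
  q3 = b.c.(rec X. a.a.c.(b.c.X + b.0)) + b.0 ⊢ ··b··> q4, ··b··> q5
  q4 = 0 ⊢ ·
  q5 = c.(rec X. a.a.c.(b.c.X + b.0)) ⊢ ··c··> q0
Coarsest stable partition (strong bisimilarity classes):
  B0 = {p0}
  B1 = {p1}
  B2 = {p2}
  B3 = {p3}
  B4 = {p4}
  B5 = {q0}
  B6 = {q1}
  B7 = {q2}
  B8 = {q3}
  B9 = {q5}
  B10 = {q4}
p0 ∈ B0, q0 ∈ B5 → different blocks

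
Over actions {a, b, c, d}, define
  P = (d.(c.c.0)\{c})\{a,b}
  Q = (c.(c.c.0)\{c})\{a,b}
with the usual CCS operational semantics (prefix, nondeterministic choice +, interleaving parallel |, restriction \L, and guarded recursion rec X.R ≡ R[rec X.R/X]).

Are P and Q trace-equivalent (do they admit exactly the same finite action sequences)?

P's transition system — 2 states:
  s0 = (d.(c.c.0)\{c})\{a,b} :: -d-> s1
  s1 = (c.c.0)\{c}\{a,b} :: (no moves)
Q's transition system — 2 states:
  t0 = (c.(c.c.0)\{c})\{a,b} :: -c-> t1
  t1 = (c.c.0)\{c}\{a,b} :: (no moves)
Run σ = ⟨d⟩ on P: start {s0}
  after d @ step 1: {s1}
  — P admits the full trace.
Run σ = ⟨d⟩ on Q: start {t0}
  after d @ step 1: no successor for Q

trace-distinct — witness ⟨d⟩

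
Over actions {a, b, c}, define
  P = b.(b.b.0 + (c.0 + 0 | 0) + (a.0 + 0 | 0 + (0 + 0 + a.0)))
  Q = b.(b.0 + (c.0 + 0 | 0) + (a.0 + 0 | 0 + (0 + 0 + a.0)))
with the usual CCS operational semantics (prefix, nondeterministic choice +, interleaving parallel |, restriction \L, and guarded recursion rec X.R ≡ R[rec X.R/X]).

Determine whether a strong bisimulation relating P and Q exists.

LTS(P): 4 reachable states
  m0 = b.(b.b.0 + (c.0 + 0 | 0) + (a.0 + 0 | 0 + (0 + 0 + a.0))) | ··b··> m1
  m1 = b.b.0 + (c.0 + 0 | 0) + (a.0 + 0 | 0 + (0 + 0 + a.0)) | ··a··> m2, ··b··> m3, ··c··> m2
  m2 = 0 | ·
  m3 = b.0 | ··b··> m2
LTS(Q): 3 reachable states
  n0 = b.(b.0 + (c.0 + 0 | 0) + (a.0 + 0 | 0 + (0 + 0 + a.0))) | ··b··> n1
  n1 = b.0 + (c.0 + 0 | 0) + (a.0 + 0 | 0 + (0 + 0 + a.0)) | ··a··> n2, ··b··> n2, ··c··> n2
  n2 = 0 | ·
Partition-refinement fixed point:
  B0 = {m0}
  B1 = {m1}
  B2 = {m2, n2}
  B3 = {m3}
  B4 = {n0}
  B5 = {n1}
m0 ∈ B0, n0 ∈ B4 → different blocks

P ≁ Q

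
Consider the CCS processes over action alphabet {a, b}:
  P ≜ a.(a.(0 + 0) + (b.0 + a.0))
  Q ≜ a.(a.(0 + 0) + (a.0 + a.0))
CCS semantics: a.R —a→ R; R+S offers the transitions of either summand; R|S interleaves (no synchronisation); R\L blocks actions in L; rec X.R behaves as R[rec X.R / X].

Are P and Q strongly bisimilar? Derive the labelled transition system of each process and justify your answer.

P's transition system — 4 states:
  p0 = a.(a.(0 + 0) + (b.0 + a.0)) has moves =a=> p1
  p1 = a.(0 + 0) + (b.0 + a.0) has moves =a=> p2, =a=> p3, =b=> p2
  p2 = 0 has moves deadlocked
  p3 = 0 + 0 has moves deadlocked
Q's transition system — 4 states:
  q0 = a.(a.(0 + 0) + (a.0 + a.0)) has moves =a=> q1
  q1 = a.(0 + 0) + (a.0 + a.0) has moves =a=> q2, =a=> q3
  q2 = 0 has moves deadlocked
  q3 = 0 + 0 has moves deadlocked
Bisimilarity quotient blocks:
  B0 = {p0}
  B1 = {p1}
  B2 = {p2, p3, q2, q3}
  B3 = {q0}
  B4 = {q1}
p0 ∈ B0, q0 ∈ B3 → different blocks

NO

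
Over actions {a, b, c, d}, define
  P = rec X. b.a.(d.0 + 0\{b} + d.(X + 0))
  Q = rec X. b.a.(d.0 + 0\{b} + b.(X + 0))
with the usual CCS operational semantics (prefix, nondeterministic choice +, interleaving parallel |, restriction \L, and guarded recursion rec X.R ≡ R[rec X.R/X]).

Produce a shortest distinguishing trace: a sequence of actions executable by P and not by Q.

P's transition system — 5 states:
  m0 = rec X. b.a.(d.0 + 0\{b} + d.(X + 0)) → =b=> m1
  m1 = a.(d.0 + 0\{b} + d.((rec X. b.a.(d.0 + 0\{b} + d.(X + 0))) + 0)) → =a=> m2
  m2 = d.0 + 0\{b} + d.((rec X. b.a.(d.0 + 0\{b} + d.(X + 0))) + 0) → =d=> m3, =d=> m4
  m3 = (rec X. b.a.(d.0 + 0\{b} + d.(X + 0))) + 0 → =b=> m1
  m4 = 0 → ∅
Q's transition system — 5 states:
  n0 = rec X. b.a.(d.0 + 0\{b} + b.(X + 0)) → =b=> n1
  n1 = a.(d.0 + 0\{b} + b.((rec X. b.a.(d.0 + 0\{b} + b.(X + 0))) + 0)) → =a=> n2
  n2 = d.0 + 0\{b} + b.((rec X. b.a.(d.0 + 0\{b} + b.(X + 0))) + 0) → =b=> n3, =d=> n4
  n3 = (rec X. b.a.(d.0 + 0\{b} + b.(X + 0))) + 0 → =b=> n1
  n4 = 0 → ∅
Executing badb from P (initial set {m0}):
  [1] b ⇒ {m1}
  [2] a ⇒ {m2}
  [3] d ⇒ {m3, m4}
  [4] b ⇒ {m1}
  — P admits the full trace.
Executing badb from Q (initial set {n0}):
  [1] b ⇒ {n1}
  [2] a ⇒ {n2}
  [3] d ⇒ {n4}
  [4] b ⇒ ∅  — Q cannot continue

badb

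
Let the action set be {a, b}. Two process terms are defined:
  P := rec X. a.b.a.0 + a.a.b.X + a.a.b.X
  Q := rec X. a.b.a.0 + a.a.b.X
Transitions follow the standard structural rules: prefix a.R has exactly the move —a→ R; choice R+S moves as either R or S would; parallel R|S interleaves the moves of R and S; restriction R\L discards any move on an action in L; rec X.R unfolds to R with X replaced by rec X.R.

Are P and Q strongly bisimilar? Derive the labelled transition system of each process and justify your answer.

LTS(P): 6 reachable states
  m0 = rec X. a.b.a.0 + a.a.b.X + a.a.b.X | --a--▸ m1, --a--▸ m2
  m1 = a.b.(rec X. a.b.a.0 + a.a.b.X + a.a.b.X) | --a--▸ m3
  m2 = b.a.0 | --b--▸ m4
  m3 = b.(rec X. a.b.a.0 + a.a.b.X + a.a.b.X) | --b--▸ m0
  m4 = a.0 | --a--▸ m5
  m5 = 0 | ·
LTS(Q): 6 reachable states
  n0 = rec X. a.b.a.0 + a.a.b.X | --a--▸ n1, --a--▸ n2
  n1 = a.b.(rec X. a.b.a.0 + a.a.b.X) | --a--▸ n3
  n2 = b.a.0 | --b--▸ n4
  n3 = b.(rec X. a.b.a.0 + a.a.b.X) | --b--▸ n0
  n4 = a.0 | --a--▸ n5
  n5 = 0 | ·
Partition-refinement fixed point:
  B0 = {m0, n0}
  B1 = {m1, n1}
  B2 = {m3, n3}
  B3 = {m2, n2}
  B4 = {m4, n4}
  B5 = {m5, n5}
m0 ∈ B0, n0 ∈ B0 → same block

P ~ Q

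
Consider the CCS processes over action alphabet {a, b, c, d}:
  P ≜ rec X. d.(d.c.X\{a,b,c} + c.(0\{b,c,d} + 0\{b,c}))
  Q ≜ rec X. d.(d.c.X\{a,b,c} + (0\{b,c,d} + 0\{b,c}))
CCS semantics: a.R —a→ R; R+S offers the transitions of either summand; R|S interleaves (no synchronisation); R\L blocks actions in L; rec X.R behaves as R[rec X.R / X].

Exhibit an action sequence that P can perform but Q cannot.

dc

Reachable graph of P (7 states):
  m0 = rec X. d.(d.c.X\{a,b,c} + c.(0\{b,c,d} + 0\{b,c})) | —d→ m1
  m1 = d.c.(rec X. d.(d.c.X\{a,b,c} + c.(0\{b,c,d} + 0\{b,c})))\{a,b,c} + c.(0\{b,c,d} + 0\{b,c}) | —c→ m2, —d→ m3
  m2 = 0\{b,c,d} + 0\{b,c} | stopped
  m3 = c.(rec X. d.(d.c.X\{a,b,c} + c.(0\{b,c,d} + 0\{b,c})))\{a,b,c} | —c→ m4
  m4 = (rec X. d.(d.c.X\{a,b,c} + c.(0\{b,c,d} + 0\{b,c})))\{a,b,c} | —d→ m5
  m5 = (d.c.(rec X. d.(d.c.X\{a,b,c} + c.(0\{b,c,d} + 0\{b,c})))\{a,b,c} + c.(0\{b,c,d} + 0\{b,c}))\{a,b,c} | —d→ m6
  m6 = (c.(rec X. d.(d.c.X\{a,b,c} + c.(0\{b,c,d} + 0\{b,c})))\{a,b,c})\{a,b,c} | stopped
Reachable graph of Q (6 states):
  n0 = rec X. d.(d.c.X\{a,b,c} + (0\{b,c,d} + 0\{b,c})) | —d→ n1
  n1 = d.c.(rec X. d.(d.c.X\{a,b,c} + (0\{b,c,d} + 0\{b,c})))\{a,b,c} + (0\{b,c,d} + 0\{b,c}) | —d→ n2
  n2 = c.(rec X. d.(d.c.X\{a,b,c} + (0\{b,c,d} + 0\{b,c})))\{a,b,c} | —c→ n3
  n3 = (rec X. d.(d.c.X\{a,b,c} + (0\{b,c,d} + 0\{b,c})))\{a,b,c} | —d→ n4
  n4 = (d.c.(rec X. d.(d.c.X\{a,b,c} + (0\{b,c,d} + 0\{b,c})))\{a,b,c} + (0\{b,c,d} + 0\{b,c}))\{a,b,c} | —d→ n5
  n5 = (c.(rec X. d.(d.c.X\{a,b,c} + (0\{b,c,d} + 0\{b,c})))\{a,b,c})\{a,b,c} | stopped
Run σ = ⟨dc⟩ on P: start {m0}
  [1] d ⇒ {m1}
  [2] c ⇒ {m2}
  ✓ P
Run σ = ⟨dc⟩ on Q: start {n0}
  [1] d ⇒ {n1}
  [2] c ⇒ ∅  — Q cannot continue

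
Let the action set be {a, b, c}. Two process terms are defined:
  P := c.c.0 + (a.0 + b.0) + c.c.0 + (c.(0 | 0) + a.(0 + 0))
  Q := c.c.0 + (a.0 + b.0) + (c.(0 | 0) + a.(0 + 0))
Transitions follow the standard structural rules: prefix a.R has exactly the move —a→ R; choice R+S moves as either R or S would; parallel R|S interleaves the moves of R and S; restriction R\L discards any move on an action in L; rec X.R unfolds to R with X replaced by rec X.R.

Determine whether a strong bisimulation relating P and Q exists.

YES

LTS(P): 5 reachable states
  m0 = c.c.0 + (a.0 + b.0) + c.c.0 + (c.(0 | 0) + a.(0 + 0)) has moves =a=> m1, =a=> m2, =b=> m1, =c=> m3, =c=> m4
  m1 = 0 has moves stopped
  m2 = 0 + 0 has moves stopped
  m3 = 0 | 0 has moves stopped
  m4 = c.0 has moves =c=> m1
LTS(Q): 5 reachable states
  n0 = c.c.0 + (a.0 + b.0) + (c.(0 | 0) + a.(0 + 0)) has moves =a=> n1, =a=> n2, =b=> n1, =c=> n3, =c=> n4
  n1 = 0 has moves stopped
  n2 = 0 + 0 has moves stopped
  n3 = 0 | 0 has moves stopped
  n4 = c.0 has moves =c=> n1
Partition-refinement fixed point:
  B0 = {m0, n0}
  B1 = {m1, m2, m3, n1, n2, n3}
  B2 = {m4, n4}
m0 ∈ B0, n0 ∈ B0 → same block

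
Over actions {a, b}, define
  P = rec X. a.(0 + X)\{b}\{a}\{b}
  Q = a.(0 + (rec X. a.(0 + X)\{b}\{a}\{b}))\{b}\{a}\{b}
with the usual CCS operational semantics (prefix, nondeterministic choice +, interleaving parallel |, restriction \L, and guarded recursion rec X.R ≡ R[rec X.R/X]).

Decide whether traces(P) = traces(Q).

YES

LTS(P): 2 reachable states
  s0 = rec X. a.(0 + X)\{b}\{a}\{b} | —a→ s1
  s1 = (0 + (rec X. a.(0 + X)\{b}\{a}\{b}))\{b}\{a}\{b} | stopped
LTS(Q): 2 reachable states
  t0 = a.(0 + (rec X. a.(0 + X)\{b}\{a}\{b}))\{b}\{a}\{b} | —a→ t1
  t1 = (0 + (rec X. a.(0 + X)\{b}\{a}\{b}))\{b}\{a}\{b} | stopped
Coarsest stable partition (strong bisimilarity classes):
  B0 = {s0, t0}
  B1 = {s1, t1}
s0 ∈ B0, t0 ∈ B0 → same block
Bisimilar ⇒ trace-equivalent.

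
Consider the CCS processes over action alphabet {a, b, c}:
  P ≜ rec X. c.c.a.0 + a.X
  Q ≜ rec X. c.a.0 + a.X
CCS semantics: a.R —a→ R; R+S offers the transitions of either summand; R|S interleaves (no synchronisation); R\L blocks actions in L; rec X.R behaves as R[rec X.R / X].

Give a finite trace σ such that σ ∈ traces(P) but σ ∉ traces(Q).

LTS(P): 4 reachable states
  s0 = rec X. c.c.a.0 + a.X ⊢ -a-> s0, -c-> s1
  s1 = c.a.0 ⊢ -c-> s2
  s2 = a.0 ⊢ -a-> s3
  s3 = 0 ⊢ stopped
LTS(Q): 3 reachable states
  t0 = rec X. c.a.0 + a.X ⊢ -a-> t0, -c-> t1
  t1 = a.0 ⊢ -a-> t2
  t2 = 0 ⊢ stopped
Executing cc from P (initial set {s0}):
  after c @ step 1: {s1}
  after c @ step 2: {s2}
  — P admits the full trace.
Executing cc from Q (initial set {t0}):
  after c @ step 1: {t1}
  after c @ step 2: no successor for Q

cc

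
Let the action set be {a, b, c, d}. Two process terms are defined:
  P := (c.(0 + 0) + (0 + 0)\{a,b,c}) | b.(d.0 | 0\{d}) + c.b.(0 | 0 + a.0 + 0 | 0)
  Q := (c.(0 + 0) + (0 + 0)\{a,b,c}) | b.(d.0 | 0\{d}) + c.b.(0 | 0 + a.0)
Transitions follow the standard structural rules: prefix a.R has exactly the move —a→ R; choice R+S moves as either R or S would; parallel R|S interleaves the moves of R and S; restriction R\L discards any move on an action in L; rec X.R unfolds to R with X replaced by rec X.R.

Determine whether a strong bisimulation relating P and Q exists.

YES

Reachable graph of P (9 states):
  m0 = (c.(0 + 0) + (0 + 0)\{a,b,c}) | b.(d.0 | 0\{d}) + c.b.(0 | 0 + a.0 + 0 | 0) → -b-> m1, -c-> m2, -c-> m3
  m1 = (c.(0 + 0) + (0 + 0)\{a,b,c}) | (d.0 | 0\{d}) → -c-> m4, -d-> m5
  m2 = (0 + 0) | b.(d.0 | 0\{d}) → -b-> m4
  m3 = b.(0 | 0 + a.0 + 0 | 0) → -b-> m6
  m4 = (0 + 0) | (d.0 | 0\{d}) → -d-> m7
  m5 = (c.(0 + 0) + (0 + 0)\{a,b,c}) | (0 | 0\{d}) → -c-> m7
  m6 = 0 | 0 + a.0 + 0 | 0 → -a-> m8
  m7 = (0 + 0) | (0 | 0\{d}) → (no moves)
  m8 = 0 → (no moves)
Reachable graph of Q (9 states):
  n0 = (c.(0 + 0) + (0 + 0)\{a,b,c}) | b.(d.0 | 0\{d}) + c.b.(0 | 0 + a.0) → -b-> n1, -c-> n2, -c-> n3
  n1 = (c.(0 + 0) + (0 + 0)\{a,b,c}) | (d.0 | 0\{d}) → -c-> n4, -d-> n5
  n2 = (0 + 0) | b.(d.0 | 0\{d}) → -b-> n4
  n3 = b.(0 | 0 + a.0) → -b-> n6
  n4 = (0 + 0) | (d.0 | 0\{d}) → -d-> n7
  n5 = (c.(0 + 0) + (0 + 0)\{a,b,c}) | (0 | 0\{d}) → -c-> n7
  n6 = 0 | 0 + a.0 → -a-> n8
  n7 = (0 + 0) | (0 | 0\{d}) → (no moves)
  n8 = 0 → (no moves)
Bisimilarity quotient blocks:
  B0 = {m0, n0}
  B1 = {m3, n3}
  B2 = {m6, n6}
  B3 = {m7, m8, n7, n8}
  B4 = {m2, n2}
  B5 = {m4, n4}
  B6 = {m1, n1}
  B7 = {m5, n5}
m0 ∈ B0, n0 ∈ B0 → same block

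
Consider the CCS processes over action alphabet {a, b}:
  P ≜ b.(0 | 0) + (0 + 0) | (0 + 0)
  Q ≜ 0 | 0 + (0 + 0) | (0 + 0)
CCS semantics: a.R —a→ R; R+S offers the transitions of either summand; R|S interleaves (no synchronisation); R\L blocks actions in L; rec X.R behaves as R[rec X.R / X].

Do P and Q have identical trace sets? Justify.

trace-distinct — witness ⟨b⟩

P's transition system — 2 states:
  m0 = b.(0 | 0) + (0 + 0) | (0 + 0) ⊢ -b-> m1
  m1 = 0 | 0 ⊢ ∅
Q's transition system — 1 states:
  n0 = 0 | 0 + (0 + 0) | (0 + 0) ⊢ ∅
Executing b from P (initial set {m0}):
  step 1 (b): {m1}
  — P admits the full trace.
Executing b from Q (initial set {n0}):
  step 1 (b): ∅ (Q stuck)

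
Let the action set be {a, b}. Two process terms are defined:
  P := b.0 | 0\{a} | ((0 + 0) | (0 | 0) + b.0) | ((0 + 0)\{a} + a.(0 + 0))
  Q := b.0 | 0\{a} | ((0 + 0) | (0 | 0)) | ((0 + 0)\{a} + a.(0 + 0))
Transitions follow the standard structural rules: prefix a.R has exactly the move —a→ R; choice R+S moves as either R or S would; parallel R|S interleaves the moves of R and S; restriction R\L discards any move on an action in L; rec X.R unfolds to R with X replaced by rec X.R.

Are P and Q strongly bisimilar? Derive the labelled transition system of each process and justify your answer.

LTS(P): 8 reachable states
  s0 = b.0 | 0\{a} | ((0 + 0) | (0 | 0) + b.0) | ((0 + 0)\{a} + a.(0 + 0)) :: -a-> s1, -b-> s2, -b-> s3
  s1 = b.0 | 0\{a} | ((0 + 0) | (0 | 0) + b.0) | (0 + 0) :: -b-> s4, -b-> s5
  s2 = 0 | 0\{a} | ((0 + 0) | (0 | 0) + b.0) | ((0 + 0)\{a} + a.(0 + 0)) :: -a-> s4, -b-> s6
  s3 = b.0 | 0\{a} | 0 | ((0 + 0)\{a} + a.(0 + 0)) :: -a-> s5, -b-> s6
  s4 = 0 | 0\{a} | ((0 + 0) | (0 | 0) + b.0) | (0 + 0) :: -b-> s7
  s5 = b.0 | 0\{a} | 0 | (0 + 0) :: -b-> s7
  s6 = 0 | 0\{a} | 0 | ((0 + 0)\{a} + a.(0 + 0)) :: -a-> s7
  s7 = 0 | 0\{a} | 0 | (0 + 0) :: ·
LTS(Q): 4 reachable states
  t0 = b.0 | 0\{a} | ((0 + 0) | (0 | 0)) | ((0 + 0)\{a} + a.(0 + 0)) :: -a-> t1, -b-> t2
  t1 = b.0 | 0\{a} | ((0 + 0) | (0 | 0)) | (0 + 0) :: -b-> t3
  t2 = 0 | 0\{a} | ((0 + 0) | (0 | 0)) | ((0 + 0)\{a} + a.(0 + 0)) :: -a-> t3
  t3 = 0 | 0\{a} | ((0 + 0) | (0 | 0)) | (0 + 0) :: ·
Coarsest stable partition (strong bisimilarity classes):
  B0 = {s0}
  B1 = {s2, s3, t0}
  B2 = {s4, s5, t1}
  B3 = {s7, t3}
  B4 = {s6, t2}
  B5 = {s1}
s0 ∈ B0, t0 ∈ B1 → different blocks

not bisimilar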